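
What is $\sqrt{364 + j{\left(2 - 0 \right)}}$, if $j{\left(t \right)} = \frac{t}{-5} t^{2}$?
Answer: $\frac{2 \sqrt{2265}}{5} \approx 19.037$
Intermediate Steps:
$j{\left(t \right)} = - \frac{t^{3}}{5}$ ($j{\left(t \right)} = t \left(- \frac{1}{5}\right) t^{2} = - \frac{t}{5} t^{2} = - \frac{t^{3}}{5}$)
$\sqrt{364 + j{\left(2 - 0 \right)}} = \sqrt{364 - \frac{\left(2 - 0\right)^{3}}{5}} = \sqrt{364 - \frac{\left(2 + 0\right)^{3}}{5}} = \sqrt{364 - \frac{2^{3}}{5}} = \sqrt{364 - \frac{8}{5}} = \sqrt{\frac{1812}{5}} = \frac{2 \sqrt{2265}}{5}$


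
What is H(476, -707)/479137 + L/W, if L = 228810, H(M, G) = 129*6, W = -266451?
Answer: -36475034632/42555510929 ≈ -0.85712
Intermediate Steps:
H(M, G) = 774
H(476, -707)/479137 + L/W = 774/479137 + 228810/(-266451) = 774*(1/479137) + 228810*(-1/266451) = 774/479137 - 76270/88817 = -36475034632/42555510929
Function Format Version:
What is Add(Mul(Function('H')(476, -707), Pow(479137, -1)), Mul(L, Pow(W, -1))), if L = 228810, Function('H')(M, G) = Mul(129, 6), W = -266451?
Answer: Rational(-36475034632, 42555510929) ≈ -0.85712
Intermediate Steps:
Function('H')(M, G) = 774
Add(Mul(Function('H')(476, -707), Pow(479137, -1)), Mul(L, Pow(W, -1))) = Add(Mul(774, Pow(479137, -1)), Mul(228810, Pow(-266451, -1))) = Add(Mul(774, Rational(1, 479137)), Mul(228810, Rational(-1, 266451))) = Add(Rational(774, 479137), Rational(-76270, 88817)) = Rational(-36475034632, 42555510929)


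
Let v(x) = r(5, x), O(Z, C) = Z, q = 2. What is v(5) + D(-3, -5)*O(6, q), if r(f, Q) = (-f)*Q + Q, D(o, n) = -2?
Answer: -32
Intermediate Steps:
r(f, Q) = Q - Q*f (r(f, Q) = -Q*f + Q = Q - Q*f)
v(x) = -4*x (v(x) = x*(1 - 1*5) = x*(1 - 5) = x*(-4) = -4*x)
v(5) + D(-3, -5)*O(6, q) = -4*5 - 2*6 = -20 - 12 = -32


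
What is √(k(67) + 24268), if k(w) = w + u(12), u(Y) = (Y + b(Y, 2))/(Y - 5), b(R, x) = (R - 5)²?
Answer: 3*√132538/7 ≈ 156.02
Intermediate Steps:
b(R, x) = (-5 + R)²
u(Y) = (Y + (-5 + Y)²)/(-5 + Y) (u(Y) = (Y + (-5 + Y)²)/(Y - 5) = (Y + (-5 + Y)²)/(-5 + Y))
k(w) = 61/7 + w (k(w) = w + (-5 + 12 + 12/(-5 + 12)) = w + (-5 + 12 + 12/7) = w + 61/7 = 61/7 + w)
√(k(67) + 24268) = √((61/7 + 67) + 24268) = √(530/7 + 24268) = √(170406/7) = 3*√132538/7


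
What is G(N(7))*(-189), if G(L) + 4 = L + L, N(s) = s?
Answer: -1890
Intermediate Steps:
G(L) = -4 + 2*L (G(L) = -4 + (L + L) = -4 + 2*L)
G(N(7))*(-189) = (-4 + 2*7)*(-189) = (-4 + 14)*(-189) = 10*(-189) = -1890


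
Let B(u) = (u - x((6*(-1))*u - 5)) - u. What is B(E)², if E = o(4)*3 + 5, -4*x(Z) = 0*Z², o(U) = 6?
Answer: 0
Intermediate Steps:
x(Z) = 0 (x(Z) = -0*Z² = -¼*0 = 0)
E = 23 (E = 6*3 + 5 = 18 + 5 = 23)
B(u) = 0 (B(u) = (u - 1*0) - u = (u + 0) - u = u - u = 0)
B(E)² = 0² = 0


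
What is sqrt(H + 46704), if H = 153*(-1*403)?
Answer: I*sqrt(14955) ≈ 122.29*I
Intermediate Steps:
H = -61659 (H = 153*(-403) = -61659)
sqrt(H + 46704) = sqrt(-61659 + 46704) = sqrt(-14955) = I*sqrt(14955)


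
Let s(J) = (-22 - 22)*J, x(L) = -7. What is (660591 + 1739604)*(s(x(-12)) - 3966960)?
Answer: -9520738297140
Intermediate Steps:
s(J) = -44*J
(660591 + 1739604)*(s(x(-12)) - 3966960) = (660591 + 1739604)*(-44*(-7) - 3966960) = 2400195*(308 - 3966960) = 2400195*(-3966652) = -9520738297140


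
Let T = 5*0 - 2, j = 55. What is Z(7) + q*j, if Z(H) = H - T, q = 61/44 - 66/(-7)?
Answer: 16907/28 ≈ 603.82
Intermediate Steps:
q = 3331/308 (q = 61*(1/44) - 66*(-⅐) = 61/44 + 66/7 = 3331/308 ≈ 10.815)
T = -2 (T = 0 - 2 = -2)
Z(H) = 2 + H (Z(H) = H - 1*(-2) = H + 2 = 2 + H)
Z(7) + q*j = (2 + 7) + (3331/308)*55 = 9 + 16655/28 = 16907/28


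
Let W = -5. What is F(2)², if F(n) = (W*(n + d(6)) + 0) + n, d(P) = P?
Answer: 1444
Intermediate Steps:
F(n) = -30 - 4*n (F(n) = (-5*(n + 6) + 0) + n = (-5*(6 + n) + 0) + n = ((-30 - 5*n) + 0) + n = (-30 - 5*n) + n = -30 - 4*n)
F(2)² = (-30 - 4*2)² = (-30 - 8)² = (-38)² = 1444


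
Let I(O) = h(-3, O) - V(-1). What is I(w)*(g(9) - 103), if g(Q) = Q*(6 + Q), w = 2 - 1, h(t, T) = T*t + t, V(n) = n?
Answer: -160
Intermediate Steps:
h(t, T) = t + T*t
w = 1
I(O) = -2 - 3*O (I(O) = -3*(1 + O) - 1*(-1) = (-3 - 3*O) + 1 = -2 - 3*O)
I(w)*(g(9) - 103) = (-2 - 3*1)*(9*(6 + 9) - 103) = (-2 - 3)*(9*15 - 103) = -5*(135 - 103) = -5*32 = -160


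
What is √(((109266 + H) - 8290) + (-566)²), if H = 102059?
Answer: √523391 ≈ 723.46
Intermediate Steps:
√(((109266 + H) - 8290) + (-566)²) = √(((109266 + 102059) - 8290) + (-566)²) = √((211325 - 8290) + 320356) = √(203035 + 320356) = √523391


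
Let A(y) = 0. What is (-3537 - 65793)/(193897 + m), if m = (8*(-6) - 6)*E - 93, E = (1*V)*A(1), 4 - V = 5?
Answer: -34665/96902 ≈ -0.35773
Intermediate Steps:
V = -1 (V = 4 - 1*5 = 4 - 5 = -1)
E = 0 (E = (1*(-1))*0 = -1*0 = 0)
m = -93 (m = (8*(-6) - 6)*0 - 93 = (-48 - 6)*0 - 93 = -54*0 - 93 = 0 - 93 = -93)
(-3537 - 65793)/(193897 + m) = (-3537 - 65793)/(193897 - 93) = -69330/193804 = -69330*1/193804 = -34665/96902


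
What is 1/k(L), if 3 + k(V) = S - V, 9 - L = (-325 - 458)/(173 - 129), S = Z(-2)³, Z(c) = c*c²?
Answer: -44/23839 ≈ -0.0018457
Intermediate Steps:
Z(c) = c³
S = -512 (S = ((-2)³)³ = (-8)³ = -512)
L = 1179/44 (L = 9 - (-325 - 458)/(173 - 129) = 9 - (-783)/44 = 9 - 1*(-783/44) = 9 + 783/44 = 1179/44 ≈ 26.795)
k(V) = -515 - V (k(V) = -3 + (-512 - V) = -515 - V)
1/k(L) = 1/(-515 - 1*1179/44) = 1/(-515 - 1179/44) = 1/(-23839/44) = -44/23839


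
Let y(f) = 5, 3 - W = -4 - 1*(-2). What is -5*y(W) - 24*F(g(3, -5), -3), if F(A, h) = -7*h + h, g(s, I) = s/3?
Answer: -457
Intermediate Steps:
W = 5 (W = 3 - (-4 - 1*(-2)) = 3 - (-4 + 2) = 3 - 1*(-2) = 3 + 2 = 5)
g(s, I) = s/3 (g(s, I) = s*(⅓) = s/3)
F(A, h) = -6*h
-5*y(W) - 24*F(g(3, -5), -3) = -5*5 - (-144)*(-3) = -25 - 24*18 = -25 - 432 = -457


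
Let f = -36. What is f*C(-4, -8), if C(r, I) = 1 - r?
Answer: -180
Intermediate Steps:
f*C(-4, -8) = -36*(1 - 1*(-4)) = -36*(1 + 4) = -36*5 = -180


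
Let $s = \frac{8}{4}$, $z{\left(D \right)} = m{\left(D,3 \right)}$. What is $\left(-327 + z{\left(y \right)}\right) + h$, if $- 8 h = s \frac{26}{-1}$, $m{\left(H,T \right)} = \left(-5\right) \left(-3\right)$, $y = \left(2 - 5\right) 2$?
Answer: $- \frac{611}{2} \approx -305.5$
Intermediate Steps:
$y = -6$ ($y = \left(-3\right) 2 = -6$)
$m{\left(H,T \right)} = 15$
$z{\left(D \right)} = 15$
$s = 2$ ($s = 8 \cdot \frac{1}{4} = 2$)
$h = \frac{13}{2}$ ($h = - \frac{2 \frac{26}{-1}}{8} = - \frac{2 \cdot 26 \left(-1\right)}{8} = - \frac{2 \left(-26\right)}{8} = \left(- \frac{1}{8}\right) \left(-52\right) = \frac{13}{2} \approx 6.5$)
$\left(-327 + z{\left(y \right)}\right) + h = \left(-327 + 15\right) + \frac{13}{2} = -312 + \frac{13}{2} = - \frac{611}{2}$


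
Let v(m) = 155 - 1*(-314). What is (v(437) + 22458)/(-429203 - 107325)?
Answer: -22927/536528 ≈ -0.042732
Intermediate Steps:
v(m) = 469 (v(m) = 155 + 314 = 469)
(v(437) + 22458)/(-429203 - 107325) = (469 + 22458)/(-429203 - 107325) = 22927/(-536528) = 22927*(-1/536528) = -22927/536528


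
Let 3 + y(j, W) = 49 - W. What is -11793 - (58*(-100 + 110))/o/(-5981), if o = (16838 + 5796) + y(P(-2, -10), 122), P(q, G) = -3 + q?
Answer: -795552230017/67459699 ≈ -11793.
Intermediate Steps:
y(j, W) = 46 - W (y(j, W) = -3 + (49 - W) = 46 - W)
o = 22558 (o = (16838 + 5796) + (46 - 1*122) = 22634 + (46 - 122) = 22634 - 76 = 22558)
-11793 - (58*(-100 + 110))/o/(-5981) = -11793 - (58*(-100 + 110))/22558/(-5981) = -11793 - (58*10)*(1/22558)*(-1)/5981 = -11793 - 580*(1/22558)*(-1)/5981 = -11793 - 290*(-1)/(11279*5981) = -11793 - 1*(-290/67459699) = -11793 + 290/67459699 = -795552230017/67459699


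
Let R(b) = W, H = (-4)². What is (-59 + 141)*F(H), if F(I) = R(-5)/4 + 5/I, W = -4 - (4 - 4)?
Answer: -451/8 ≈ -56.375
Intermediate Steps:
H = 16
W = -4 (W = -4 - 1*0 = -4 + 0 = -4)
R(b) = -4
F(I) = -1 + 5/I (F(I) = -4/4 + 5/I = -4*¼ + 5/I = -1 + 5/I)
(-59 + 141)*F(H) = (-59 + 141)*((5 - 1*16)/16) = 82*((5 - 16)/16) = 82*((1/16)*(-11)) = 82*(-11/16) = -451/8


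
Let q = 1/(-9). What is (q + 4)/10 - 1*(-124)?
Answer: 2239/18 ≈ 124.39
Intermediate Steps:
q = -1/9 ≈ -0.11111
(q + 4)/10 - 1*(-124) = (-1/9 + 4)/10 - 1*(-124) = (35/9)*(1/10) + 124 = 7/18 + 124 = 2239/18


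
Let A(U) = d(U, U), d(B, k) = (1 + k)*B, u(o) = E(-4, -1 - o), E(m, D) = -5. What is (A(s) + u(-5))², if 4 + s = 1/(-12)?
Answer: 1194649/20736 ≈ 57.612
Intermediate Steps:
u(o) = -5
s = -49/12 (s = -4 + 1/(-12) = -4 - 1/12 = -49/12 ≈ -4.0833)
d(B, k) = B*(1 + k)
A(U) = U*(1 + U)
(A(s) + u(-5))² = (-49*(1 - 49/12)/12 - 5)² = (-49/12*(-37/12) - 5)² = (1813/144 - 5)² = (1093/144)² = 1194649/20736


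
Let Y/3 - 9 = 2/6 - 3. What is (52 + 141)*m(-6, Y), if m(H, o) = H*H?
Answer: 6948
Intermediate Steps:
Y = 19 (Y = 27 + 3*(2/6 - 3) = 27 + 3*(2*(1/6) - 3) = 27 + 3*(1/3 - 3) = 27 + 3*(-8/3) = 27 - 8 = 19)
m(H, o) = H**2
(52 + 141)*m(-6, Y) = (52 + 141)*(-6)**2 = 193*36 = 6948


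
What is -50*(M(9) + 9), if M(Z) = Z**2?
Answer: -4500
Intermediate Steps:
-50*(M(9) + 9) = -50*(9**2 + 9) = -50*(81 + 9) = -50*90 = -4500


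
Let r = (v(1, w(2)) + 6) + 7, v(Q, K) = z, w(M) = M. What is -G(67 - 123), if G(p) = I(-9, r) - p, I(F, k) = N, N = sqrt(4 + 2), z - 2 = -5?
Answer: -56 - sqrt(6) ≈ -58.449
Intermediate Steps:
z = -3 (z = 2 - 5 = -3)
v(Q, K) = -3
r = 10 (r = (-3 + 6) + 7 = 3 + 7 = 10)
N = sqrt(6) ≈ 2.4495
I(F, k) = sqrt(6)
G(p) = sqrt(6) - p
-G(67 - 123) = -(sqrt(6) - (67 - 123)) = -(sqrt(6) - 1*(-56)) = -(sqrt(6) + 56) = -(56 + sqrt(6)) = -56 - sqrt(6)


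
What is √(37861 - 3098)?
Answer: √34763 ≈ 186.45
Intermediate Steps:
√(37861 - 3098) = √34763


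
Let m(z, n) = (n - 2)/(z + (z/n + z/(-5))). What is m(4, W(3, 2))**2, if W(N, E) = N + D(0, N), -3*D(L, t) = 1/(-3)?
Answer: 122500/1996569 ≈ 0.061355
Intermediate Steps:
D(L, t) = 1/9 (D(L, t) = -1/3/(-3) = -1/3*(-1/3) = 1/9)
W(N, E) = 1/9 + N (W(N, E) = N + 1/9 = 1/9 + N)
m(z, n) = (-2 + n)/(4*z/5 + z/n) (m(z, n) = (-2 + n)/(z + (z/n + z*(-1/5))) = (-2 + n)/(z + (z/n - z/5)) = (-2 + n)/(z + (-z/5 + z/n)) = (-2 + n)/(4*z/5 + z/n))
m(4, W(3, 2))**2 = (5*(1/9 + 3)*(-2 + (1/9 + 3))/(4*(5 + 4*(1/9 + 3))))**2 = (5*(28/9)*(1/4)*(-2 + 28/9)/(5 + 4*(28/9)))**2 = (5*(28/9)*(1/4)*(10/9)/(5 + 112/9))**2 = (5*(28/9)*(1/4)*(10/9)/(157/9))**2 = (5*(28/9)*(1/4)*(9/157)*(10/9))**2 = (350/1413)**2 = 122500/1996569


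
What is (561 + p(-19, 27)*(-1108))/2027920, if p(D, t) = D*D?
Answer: -399427/2027920 ≈ -0.19696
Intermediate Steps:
p(D, t) = D²
(561 + p(-19, 27)*(-1108))/2027920 = (561 + (-19)²*(-1108))/2027920 = (561 + 361*(-1108))*(1/2027920) = (561 - 399988)*(1/2027920) = -399427*1/2027920 = -399427/2027920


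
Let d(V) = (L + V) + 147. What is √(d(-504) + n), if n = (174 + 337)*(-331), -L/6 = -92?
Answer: I*√168946 ≈ 411.03*I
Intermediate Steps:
L = 552 (L = -6*(-92) = 552)
d(V) = 699 + V (d(V) = (552 + V) + 147 = 699 + V)
n = -169141 (n = 511*(-331) = -169141)
√(d(-504) + n) = √((699 - 504) - 169141) = √(195 - 169141) = √(-168946) = I*√168946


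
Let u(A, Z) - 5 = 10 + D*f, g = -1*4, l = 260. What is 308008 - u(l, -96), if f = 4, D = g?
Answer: 308009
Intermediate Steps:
g = -4
D = -4
u(A, Z) = -1 (u(A, Z) = 5 + (10 - 4*4) = 5 + (10 - 16) = 5 - 6 = -1)
308008 - u(l, -96) = 308008 - 1*(-1) = 308008 + 1 = 308009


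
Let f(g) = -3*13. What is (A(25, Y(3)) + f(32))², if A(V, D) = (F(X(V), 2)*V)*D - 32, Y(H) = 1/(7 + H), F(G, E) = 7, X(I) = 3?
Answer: 11449/4 ≈ 2862.3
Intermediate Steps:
f(g) = -39
A(V, D) = -32 + 7*D*V (A(V, D) = (7*V)*D - 32 = 7*D*V - 32 = -32 + 7*D*V)
(A(25, Y(3)) + f(32))² = ((-32 + 7*25/(7 + 3)) - 39)² = ((-32 + 7*25/10) - 39)² = ((-32 + 7*(⅒)*25) - 39)² = ((-32 + 35/2) - 39)² = (-29/2 - 39)² = (-107/2)² = 11449/4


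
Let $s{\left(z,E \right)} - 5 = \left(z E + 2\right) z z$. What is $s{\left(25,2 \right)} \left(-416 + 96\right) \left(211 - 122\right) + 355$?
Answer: $-925742045$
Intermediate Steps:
$s{\left(z,E \right)} = 5 + z^{2} \left(2 + E z\right)$ ($s{\left(z,E \right)} = 5 + \left(z E + 2\right) z z = 5 + \left(E z + 2\right) z^{2} = 5 + \left(2 + E z\right) z^{2} = 5 + z^{2} \left(2 + E z\right)$)
$s{\left(25,2 \right)} \left(-416 + 96\right) \left(211 - 122\right) + 355 = \left(5 + 2 \cdot 25^{2} + 2 \cdot 25^{3}\right) \left(-416 + 96\right) \left(211 - 122\right) + 355 = \left(5 + 2 \cdot 625 + 2 \cdot 15625\right) \left(\left(-320\right) 89\right) + 355 = \left(5 + 1250 + 31250\right) \left(-28480\right) + 355 = 32505 \left(-28480\right) + 355 = -925742400 + 355 = -925742045$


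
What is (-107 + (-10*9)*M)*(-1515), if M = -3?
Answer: -246945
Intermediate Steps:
(-107 + (-10*9)*M)*(-1515) = (-107 - 10*9*(-3))*(-1515) = (-107 - 90*(-3))*(-1515) = (-107 + 270)*(-1515) = 163*(-1515) = -246945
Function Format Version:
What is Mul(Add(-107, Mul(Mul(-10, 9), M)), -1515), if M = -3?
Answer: -246945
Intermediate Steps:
Mul(Add(-107, Mul(Mul(-10, 9), M)), -1515) = Mul(Add(-107, Mul(Mul(-10, 9), -3)), -1515) = Mul(Add(-107, Mul(-90, -3)), -1515) = Mul(Add(-107, 270), -1515) = Mul(163, -1515) = -246945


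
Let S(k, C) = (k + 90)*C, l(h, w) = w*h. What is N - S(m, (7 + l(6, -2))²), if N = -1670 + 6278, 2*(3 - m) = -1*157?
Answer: 641/2 ≈ 320.50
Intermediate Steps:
m = 163/2 (m = 3 - (-1)*157/2 = 3 - ½*(-157) = 3 + 157/2 = 163/2 ≈ 81.500)
l(h, w) = h*w
S(k, C) = C*(90 + k) (S(k, C) = (90 + k)*C = C*(90 + k))
N = 4608
N - S(m, (7 + l(6, -2))²) = 4608 - (7 + 6*(-2))²*(90 + 163/2) = 4608 - (7 - 12)²*343/2 = 4608 - (-5)²*343/2 = 4608 - 25*343/2 = 4608 - 1*8575/2 = 4608 - 8575/2 = 641/2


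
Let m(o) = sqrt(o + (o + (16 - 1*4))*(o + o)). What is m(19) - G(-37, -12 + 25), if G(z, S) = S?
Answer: -13 + 3*sqrt(133) ≈ 21.598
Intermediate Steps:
m(o) = sqrt(o + 2*o*(12 + o)) (m(o) = sqrt(o + (o + (16 - 4))*(2*o)) = sqrt(o + (o + 12)*(2*o)) = sqrt(o + (12 + o)*(2*o)) = sqrt(o + 2*o*(12 + o)))
m(19) - G(-37, -12 + 25) = sqrt(19*(25 + 2*19)) - (-12 + 25) = sqrt(19*(25 + 38)) - 1*13 = sqrt(19*63) - 13 = sqrt(1197) - 13 = 3*sqrt(133) - 13 = -13 + 3*sqrt(133)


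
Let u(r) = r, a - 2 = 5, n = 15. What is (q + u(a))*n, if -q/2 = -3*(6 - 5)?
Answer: 195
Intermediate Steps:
a = 7 (a = 2 + 5 = 7)
q = 6 (q = -(-6)*(6 - 5) = -(-6) = -2*(-3) = 6)
(q + u(a))*n = (6 + 7)*15 = 13*15 = 195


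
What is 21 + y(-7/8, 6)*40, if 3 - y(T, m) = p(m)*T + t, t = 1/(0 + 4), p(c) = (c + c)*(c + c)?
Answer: 5171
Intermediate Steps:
p(c) = 4*c² (p(c) = (2*c)*(2*c) = 4*c²)
t = ¼ (t = 1/4 = ¼ ≈ 0.25000)
y(T, m) = 11/4 - 4*T*m² (y(T, m) = 3 - ((4*m²)*T + ¼) = 3 - (4*T*m² + ¼) = 3 - (¼ + 4*T*m²) = 3 + (-¼ - 4*T*m²) = 11/4 - 4*T*m²)
21 + y(-7/8, 6)*40 = 21 + (11/4 - 4*(-7/8)*6²)*40 = 21 + (11/4 - 4*(-7*⅛)*36)*40 = 21 + (11/4 - 4*(-7/8)*36)*40 = 21 + (11/4 + 126)*40 = 21 + (515/4)*40 = 21 + 5150 = 5171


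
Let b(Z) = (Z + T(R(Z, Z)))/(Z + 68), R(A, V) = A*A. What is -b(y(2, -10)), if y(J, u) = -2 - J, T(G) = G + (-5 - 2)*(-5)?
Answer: -47/64 ≈ -0.73438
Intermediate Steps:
R(A, V) = A²
T(G) = 35 + G (T(G) = G - 7*(-5) = G + 35 = 35 + G)
b(Z) = (35 + Z + Z²)/(68 + Z) (b(Z) = (Z + (35 + Z²))/(Z + 68) = (35 + Z + Z²)/(68 + Z))
-b(y(2, -10)) = -(35 + (-2 - 1*2) + (-2 - 1*2)²)/(68 + (-2 - 1*2)) = -(35 + (-2 - 2) + (-2 - 2)²)/(68 + (-2 - 2)) = -(35 - 4 + (-4)²)/(68 - 4) = -(35 - 4 + 16)/64 = -47/64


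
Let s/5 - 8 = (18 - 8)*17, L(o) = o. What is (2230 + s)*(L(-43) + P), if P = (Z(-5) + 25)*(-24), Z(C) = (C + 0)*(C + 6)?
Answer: -1631760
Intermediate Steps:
Z(C) = C*(6 + C)
s = 890 (s = 40 + 5*((18 - 8)*17) = 40 + 5*(10*17) = 40 + 5*170 = 40 + 850 = 890)
P = -480 (P = (-5*(6 - 5) + 25)*(-24) = (-5*1 + 25)*(-24) = (-5 + 25)*(-24) = 20*(-24) = -480)
(2230 + s)*(L(-43) + P) = (2230 + 890)*(-43 - 480) = 3120*(-523) = -1631760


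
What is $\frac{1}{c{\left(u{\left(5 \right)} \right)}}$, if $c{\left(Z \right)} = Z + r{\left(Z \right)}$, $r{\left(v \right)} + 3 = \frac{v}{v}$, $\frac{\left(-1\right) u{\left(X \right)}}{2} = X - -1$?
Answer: $- \frac{1}{14} \approx -0.071429$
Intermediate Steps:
$u{\left(X \right)} = -2 - 2 X$ ($u{\left(X \right)} = - 2 \left(X - -1\right) = - 2 \left(X + 1\right) = - 2 \left(1 + X\right) = -2 - 2 X$)
$r{\left(v \right)} = -2$ ($r{\left(v \right)} = -3 + \frac{v}{v} = -3 + 1 = -2$)
$c{\left(Z \right)} = -2 + Z$ ($c{\left(Z \right)} = Z - 2 = -2 + Z$)
$\frac{1}{c{\left(u{\left(5 \right)} \right)}} = \frac{1}{-2 - 12} = \frac{1}{-14} = - \frac{1}{14}$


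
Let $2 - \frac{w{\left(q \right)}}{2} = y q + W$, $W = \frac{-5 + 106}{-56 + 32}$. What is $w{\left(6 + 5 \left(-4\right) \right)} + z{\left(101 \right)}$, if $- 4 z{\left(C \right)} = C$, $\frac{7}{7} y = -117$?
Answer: $- \frac{19733}{6} \approx -3288.8$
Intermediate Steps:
$y = -117$
$W = - \frac{101}{24}$ ($W = \frac{101}{-24} = 101 \left(- \frac{1}{24}\right) = - \frac{101}{24} \approx -4.2083$)
$z{\left(C \right)} = - \frac{C}{4}$
$w{\left(q \right)} = \frac{149}{12} + 234 q$ ($w{\left(q \right)} = 4 - 2 \left(- 117 q - \frac{101}{24}\right) = 4 - 2 \left(- \frac{101}{24} - 117 q\right) = 4 + \left(\frac{101}{12} + 234 q\right) = \frac{149}{12} + 234 q$)
$w{\left(6 + 5 \left(-4\right) \right)} + z{\left(101 \right)} = \left(\frac{149}{12} + 234 \left(6 + 5 \left(-4\right)\right)\right) - \frac{101}{4} = \left(\frac{149}{12} + 234 \left(6 - 20\right)\right) - \frac{101}{4} = \left(\frac{149}{12} + 234 \left(-14\right)\right) - \frac{101}{4} = \left(\frac{149}{12} - 3276\right) - \frac{101}{4} = - \frac{39163}{12} - \frac{101}{4} = - \frac{19733}{6}$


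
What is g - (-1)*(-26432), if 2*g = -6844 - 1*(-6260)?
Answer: -26724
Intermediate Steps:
g = -292 (g = (-6844 - 1*(-6260))/2 = (-6844 + 6260)/2 = (½)*(-584) = -292)
g - (-1)*(-26432) = -292 - (-1)*(-26432) = -292 - 1*26432 = -292 - 26432 = -26724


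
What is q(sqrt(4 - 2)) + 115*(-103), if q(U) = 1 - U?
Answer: -11844 - sqrt(2) ≈ -11845.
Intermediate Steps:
q(sqrt(4 - 2)) + 115*(-103) = (1 - sqrt(4 - 2)) + 115*(-103) = (1 - sqrt(2)) - 11845 = -11844 - sqrt(2)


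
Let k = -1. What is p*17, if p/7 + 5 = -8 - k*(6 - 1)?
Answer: -952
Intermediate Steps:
p = -56 (p = -35 + 7*(-8 - (-1)*(6 - 1)) = -35 + 7*(-8 - (-1)*5) = -35 + 7*(-8 - 1*(-5)) = -35 + 7*(-8 + 5) = -35 + 7*(-3) = -35 - 21 = -56)
p*17 = -56*17 = -952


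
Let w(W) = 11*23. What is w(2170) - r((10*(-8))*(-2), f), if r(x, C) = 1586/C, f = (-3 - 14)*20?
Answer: 43803/170 ≈ 257.66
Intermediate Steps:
f = -340 (f = -17*20 = -340)
w(W) = 253
w(2170) - r((10*(-8))*(-2), f) = 253 - 1586/(-340) = 253 - 1586*(-1)/340 = 253 - 1*(-793/170) = 253 + 793/170 = 43803/170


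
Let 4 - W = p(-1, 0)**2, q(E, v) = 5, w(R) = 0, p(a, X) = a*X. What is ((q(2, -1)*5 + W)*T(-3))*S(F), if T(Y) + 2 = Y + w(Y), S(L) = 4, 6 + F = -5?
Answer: -580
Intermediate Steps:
F = -11 (F = -6 - 5 = -11)
p(a, X) = X*a
T(Y) = -2 + Y (T(Y) = -2 + (Y + 0) = -2 + Y)
W = 4 (W = 4 - (0*(-1))**2 = 4 - 1*0**2 = 4 - 1*0 = 4 + 0 = 4)
((q(2, -1)*5 + W)*T(-3))*S(F) = ((5*5 + 4)*(-2 - 3))*4 = ((25 + 4)*(-5))*4 = (29*(-5))*4 = -145*4 = -580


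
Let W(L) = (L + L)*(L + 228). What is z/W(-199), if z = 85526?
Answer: -42763/5771 ≈ -7.4100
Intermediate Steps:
W(L) = 2*L*(228 + L) (W(L) = (2*L)*(228 + L) = 2*L*(228 + L))
z/W(-199) = 85526/((2*(-199)*(228 - 199))) = 85526/((2*(-199)*29)) = 85526/(-11542) = 85526*(-1/11542) = -42763/5771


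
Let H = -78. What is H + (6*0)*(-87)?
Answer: -78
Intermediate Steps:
H + (6*0)*(-87) = -78 + (6*0)*(-87) = -78 + 0*(-87) = -78 + 0 = -78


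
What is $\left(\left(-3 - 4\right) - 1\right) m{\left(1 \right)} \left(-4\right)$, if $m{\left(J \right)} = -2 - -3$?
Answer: $32$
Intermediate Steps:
$m{\left(J \right)} = 1$ ($m{\left(J \right)} = -2 + 3 = 1$)
$\left(\left(-3 - 4\right) - 1\right) m{\left(1 \right)} \left(-4\right) = \left(\left(-3 - 4\right) - 1\right) 1 \left(-4\right) = \left(-7 - 1\right) 1 \left(-4\right) = \left(-8\right) 1 \left(-4\right) = \left(-8\right) \left(-4\right) = 32$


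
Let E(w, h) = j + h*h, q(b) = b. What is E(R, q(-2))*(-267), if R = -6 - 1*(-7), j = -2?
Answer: -534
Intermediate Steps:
R = 1 (R = -6 + 7 = 1)
E(w, h) = -2 + h² (E(w, h) = -2 + h*h = -2 + h²)
E(R, q(-2))*(-267) = (-2 + (-2)²)*(-267) = (-2 + 4)*(-267) = 2*(-267) = -534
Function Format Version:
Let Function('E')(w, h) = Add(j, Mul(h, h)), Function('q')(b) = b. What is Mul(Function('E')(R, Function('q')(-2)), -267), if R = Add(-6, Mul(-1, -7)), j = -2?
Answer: -534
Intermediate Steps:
R = 1 (R = Add(-6, 7) = 1)
Function('E')(w, h) = Add(-2, Pow(h, 2)) (Function('E')(w, h) = Add(-2, Mul(h, h)) = Add(-2, Pow(h, 2)))
Mul(Function('E')(R, Function('q')(-2)), -267) = Mul(Add(-2, Pow(-2, 2)), -267) = Mul(Add(-2, 4), -267) = Mul(2, -267) = -534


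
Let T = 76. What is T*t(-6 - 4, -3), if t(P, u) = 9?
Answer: 684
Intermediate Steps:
T*t(-6 - 4, -3) = 76*9 = 684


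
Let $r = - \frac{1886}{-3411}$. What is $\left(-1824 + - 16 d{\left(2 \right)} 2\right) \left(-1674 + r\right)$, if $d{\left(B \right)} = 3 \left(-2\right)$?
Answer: $\frac{3105221632}{1137} \approx 2.7311 \cdot 10^{6}$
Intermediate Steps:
$d{\left(B \right)} = -6$
$r = \frac{1886}{3411}$ ($r = \left(-1886\right) \left(- \frac{1}{3411}\right) = \frac{1886}{3411} \approx 0.55292$)
$\left(-1824 + - 16 d{\left(2 \right)} 2\right) \left(-1674 + r\right) = \left(-1824 + \left(-16\right) \left(-6\right) 2\right) \left(-1674 + \frac{1886}{3411}\right) = \left(-1824 + 96 \cdot 2\right) \left(- \frac{5708128}{3411}\right) = \left(-1824 + 192\right) \left(- \frac{5708128}{3411}\right) = \left(-1632\right) \left(- \frac{5708128}{3411}\right) = \frac{3105221632}{1137}$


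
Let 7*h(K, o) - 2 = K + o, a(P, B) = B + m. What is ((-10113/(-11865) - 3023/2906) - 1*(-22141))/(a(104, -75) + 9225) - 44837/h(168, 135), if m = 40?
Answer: -6614609617678609/6442989805700 ≈ -1026.6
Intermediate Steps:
a(P, B) = 40 + B (a(P, B) = B + 40 = 40 + B)
h(K, o) = 2/7 + K/7 + o/7 (h(K, o) = 2/7 + (K + o)/7 = 2/7 + (K/7 + o/7) = 2/7 + K/7 + o/7)
((-10113/(-11865) - 3023/2906) - 1*(-22141))/(a(104, -75) + 9225) - 44837/h(168, 135) = ((-10113/(-11865) - 3023/2906) - 1*(-22141))/((40 - 75) + 9225) - 44837/(2/7 + (1/7)*168 + (1/7)*135) = ((-10113*(-1/11865) - 3023*1/2906) + 22141)/(-35 + 9225) - 44837/(2/7 + 24 + 135/7) = ((3371/3955 - 3023/2906) + 22141)/9190 - 44837/305/7 = (-2159839/11493230 + 22141)*(1/9190) - 44837*7/305 = (254469445591/11493230)*(1/9190) - 313859/305 = 254469445591/105622783700 - 313859/305 = -6614609617678609/6442989805700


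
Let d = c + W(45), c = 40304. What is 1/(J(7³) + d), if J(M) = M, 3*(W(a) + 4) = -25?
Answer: 3/121904 ≈ 2.4610e-5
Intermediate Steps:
W(a) = -37/3 (W(a) = -4 + (⅓)*(-25) = -4 - 25/3 = -37/3)
d = 120875/3 (d = 40304 - 37/3 = 120875/3 ≈ 40292.)
1/(J(7³) + d) = 1/(7³ + 120875/3) = 1/(343 + 120875/3) = 1/(121904/3) = 3/121904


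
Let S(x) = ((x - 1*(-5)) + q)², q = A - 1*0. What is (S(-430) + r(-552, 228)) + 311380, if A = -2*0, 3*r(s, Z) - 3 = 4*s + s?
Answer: 491086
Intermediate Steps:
r(s, Z) = 1 + 5*s/3 (r(s, Z) = 1 + (4*s + s)/3 = 1 + (5*s)/3 = 1 + 5*s/3)
A = 0
q = 0 (q = 0 - 1*0 = 0 + 0 = 0)
S(x) = (5 + x)² (S(x) = ((x - 1*(-5)) + 0)² = ((x + 5) + 0)² = ((5 + x) + 0)² = (5 + x)²)
(S(-430) + r(-552, 228)) + 311380 = ((5 - 430)² + (1 + (5/3)*(-552))) + 311380 = ((-425)² + (1 - 920)) + 311380 = (180625 - 919) + 311380 = 179706 + 311380 = 491086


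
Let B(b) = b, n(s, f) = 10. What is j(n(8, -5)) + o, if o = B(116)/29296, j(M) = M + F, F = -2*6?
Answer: -14619/7324 ≈ -1.9960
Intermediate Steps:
F = -12
j(M) = -12 + M (j(M) = M - 12 = -12 + M)
o = 29/7324 (o = 116/29296 = 116*(1/29296) = 29/7324 ≈ 0.0039596)
j(n(8, -5)) + o = (-12 + 10) + 29/7324 = -2 + 29/7324 = -14619/7324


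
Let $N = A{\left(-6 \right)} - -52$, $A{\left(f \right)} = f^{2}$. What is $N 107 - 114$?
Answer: $9302$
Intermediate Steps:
$N = 88$ ($N = \left(-6\right)^{2} - -52 = 36 + 52 = 88$)
$N 107 - 114 = 88 \cdot 107 - 114 = 9416 - 114 = 9302$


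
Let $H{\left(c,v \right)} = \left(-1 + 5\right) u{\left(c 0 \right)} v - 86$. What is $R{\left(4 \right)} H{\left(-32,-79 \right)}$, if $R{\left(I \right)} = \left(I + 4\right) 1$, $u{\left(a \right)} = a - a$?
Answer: $-688$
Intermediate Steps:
$u{\left(a \right)} = 0$
$H{\left(c,v \right)} = -86$ ($H{\left(c,v \right)} = \left(-1 + 5\right) 0 v - 86 = 4 \cdot 0 v - 86 = 0 v - 86 = 0 - 86 = -86$)
$R{\left(I \right)} = 4 + I$ ($R{\left(I \right)} = \left(4 + I\right) 1 = 4 + I$)
$R{\left(4 \right)} H{\left(-32,-79 \right)} = \left(4 + 4\right) \left(-86\right) = 8 \left(-86\right) = -688$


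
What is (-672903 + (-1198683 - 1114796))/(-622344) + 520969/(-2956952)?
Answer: 1063295787041/230030166936 ≈ 4.6224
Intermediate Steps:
(-672903 + (-1198683 - 1114796))/(-622344) + 520969/(-2956952) = (-672903 - 2313479)*(-1/622344) + 520969*(-1/2956952) = -2986382*(-1/622344) - 520969/2956952 = 1493191/311172 - 520969/2956952 = 1063295787041/230030166936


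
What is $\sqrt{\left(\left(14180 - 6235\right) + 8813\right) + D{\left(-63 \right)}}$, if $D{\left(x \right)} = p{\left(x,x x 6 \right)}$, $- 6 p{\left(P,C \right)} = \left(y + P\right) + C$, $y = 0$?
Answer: $\frac{\sqrt{51198}}{2} \approx 113.13$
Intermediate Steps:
$p{\left(P,C \right)} = - \frac{C}{6} - \frac{P}{6}$ ($p{\left(P,C \right)} = - \frac{\left(0 + P\right) + C}{6} = - \frac{P + C}{6} = - \frac{C + P}{6} = - \frac{C}{6} - \frac{P}{6}$)
$D{\left(x \right)} = - x^{2} - \frac{x}{6}$ ($D{\left(x \right)} = - \frac{x x 6}{6} - \frac{x}{6} = - \frac{x^{2} \cdot 6}{6} - \frac{x}{6} = - \frac{6 x^{2}}{6} - \frac{x}{6} = - x^{2} - \frac{x}{6}$)
$\sqrt{\left(\left(14180 - 6235\right) + 8813\right) + D{\left(-63 \right)}} = \sqrt{\left(\left(14180 - 6235\right) + 8813\right) - - 63 \left(\frac{1}{6} - 63\right)} = \sqrt{\left(7945 + 8813\right) - \left(-63\right) \left(- \frac{377}{6}\right)} = \sqrt{16758 - \frac{7917}{2}} = \sqrt{\frac{25599}{2}} = \frac{\sqrt{51198}}{2}$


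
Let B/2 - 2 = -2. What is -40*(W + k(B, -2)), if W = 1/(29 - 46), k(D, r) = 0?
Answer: 40/17 ≈ 2.3529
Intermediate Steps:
B = 0 (B = 4 + 2*(-2) = 4 - 4 = 0)
W = -1/17 (W = 1/(-17) = -1/17 ≈ -0.058824)
-40*(W + k(B, -2)) = -40*(-1/17 + 0) = -40*(-1/17) = 40/17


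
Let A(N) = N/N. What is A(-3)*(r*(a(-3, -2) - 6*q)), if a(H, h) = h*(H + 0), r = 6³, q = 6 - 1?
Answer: -5184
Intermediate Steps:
q = 5
r = 216
a(H, h) = H*h (a(H, h) = h*H = H*h)
A(N) = 1
A(-3)*(r*(a(-3, -2) - 6*q)) = 1*(216*(-3*(-2) - 6*5)) = 1*(216*(6 - 1*30)) = 1*(216*(6 - 30)) = 1*(216*(-24)) = 1*(-5184) = -5184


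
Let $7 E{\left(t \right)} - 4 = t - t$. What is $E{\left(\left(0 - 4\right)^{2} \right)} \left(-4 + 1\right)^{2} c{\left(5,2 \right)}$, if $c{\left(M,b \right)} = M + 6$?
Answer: $\frac{396}{7} \approx 56.571$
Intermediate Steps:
$c{\left(M,b \right)} = 6 + M$
$E{\left(t \right)} = \frac{4}{7}$ ($E{\left(t \right)} = \frac{4}{7} + \frac{t - t}{7} = \frac{4}{7} + \frac{1}{7} \cdot 0 = \frac{4}{7} + 0 = \frac{4}{7}$)
$E{\left(\left(0 - 4\right)^{2} \right)} \left(-4 + 1\right)^{2} c{\left(5,2 \right)} = \frac{4 \left(-4 + 1\right)^{2}}{7} \left(6 + 5\right) = \frac{4 \left(-3\right)^{2}}{7} \cdot 11 = \frac{4}{7} \cdot 9 \cdot 11 = \frac{36}{7} \cdot 11 = \frac{396}{7}$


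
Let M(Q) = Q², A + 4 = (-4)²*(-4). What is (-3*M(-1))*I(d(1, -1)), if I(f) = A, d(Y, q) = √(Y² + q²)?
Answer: 204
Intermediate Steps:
A = -68 (A = -4 + (-4)²*(-4) = -4 + 16*(-4) = -4 - 64 = -68)
I(f) = -68
(-3*M(-1))*I(d(1, -1)) = -3*(-1)²*(-68) = -3*1*(-68) = -3*(-68) = 204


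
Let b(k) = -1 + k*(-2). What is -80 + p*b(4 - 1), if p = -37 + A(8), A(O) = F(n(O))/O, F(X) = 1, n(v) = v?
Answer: 1425/8 ≈ 178.13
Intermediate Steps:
A(O) = 1/O
b(k) = -1 - 2*k
p = -295/8 (p = -37 + 1/8 = -37 + ⅛ = -295/8 ≈ -36.875)
-80 + p*b(4 - 1) = -80 - 295*(-1 - 2*(4 - 1))/8 = -80 - 295*(-1 - 2*3)/8 = -80 - 295*(-1 - 6)/8 = -80 - 295/8*(-7) = -80 + 2065/8 = 1425/8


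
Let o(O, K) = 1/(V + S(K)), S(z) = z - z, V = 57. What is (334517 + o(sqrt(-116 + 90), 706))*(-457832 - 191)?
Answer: -8733339811810/57 ≈ -1.5322e+11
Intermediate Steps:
S(z) = 0
o(O, K) = 1/57 (o(O, K) = 1/(57 + 0) = 1/57)
(334517 + o(sqrt(-116 + 90), 706))*(-457832 - 191) = (334517 + 1/57)*(-457832 - 191) = (19067470/57)*(-458023) = -8733339811810/57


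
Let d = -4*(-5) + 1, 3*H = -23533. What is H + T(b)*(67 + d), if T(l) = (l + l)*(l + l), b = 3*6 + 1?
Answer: 357683/3 ≈ 1.1923e+5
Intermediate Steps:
H = -23533/3 (H = (1/3)*(-23533) = -23533/3 ≈ -7844.3)
b = 19 (b = 18 + 1 = 19)
d = 21 (d = 20 + 1 = 21)
T(l) = 4*l**2 (T(l) = (2*l)*(2*l) = 4*l**2)
H + T(b)*(67 + d) = -23533/3 + (4*19**2)*(67 + 21) = -23533/3 + (4*361)*88 = -23533/3 + 1444*88 = -23533/3 + 127072 = 357683/3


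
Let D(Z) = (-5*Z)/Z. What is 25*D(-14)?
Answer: -125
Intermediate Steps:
D(Z) = -5
25*D(-14) = 25*(-5) = -125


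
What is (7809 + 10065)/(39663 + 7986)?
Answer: 5958/15883 ≈ 0.37512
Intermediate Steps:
(7809 + 10065)/(39663 + 7986) = 17874/47649 = 17874*(1/47649) = 5958/15883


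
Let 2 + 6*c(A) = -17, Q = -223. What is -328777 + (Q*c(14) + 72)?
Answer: -1967993/6 ≈ -3.2800e+5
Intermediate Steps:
c(A) = -19/6 (c(A) = -⅓ + (⅙)*(-17) = -⅓ - 17/6 = -19/6)
-328777 + (Q*c(14) + 72) = -328777 + (-223*(-19/6) + 72) = -328777 + (4237/6 + 72) = -328777 + 4669/6 = -1967993/6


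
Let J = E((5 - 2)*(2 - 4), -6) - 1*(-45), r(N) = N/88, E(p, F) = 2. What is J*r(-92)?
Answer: -1081/22 ≈ -49.136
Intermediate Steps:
r(N) = N/88 (r(N) = N*(1/88) = N/88)
J = 47 (J = 2 - 1*(-45) = 2 + 45 = 47)
J*r(-92) = 47*((1/88)*(-92)) = 47*(-23/22) = -1081/22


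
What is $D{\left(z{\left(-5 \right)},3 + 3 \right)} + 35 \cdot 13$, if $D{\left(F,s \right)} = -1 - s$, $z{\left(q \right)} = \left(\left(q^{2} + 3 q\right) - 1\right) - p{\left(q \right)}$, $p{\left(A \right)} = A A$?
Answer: $448$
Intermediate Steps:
$p{\left(A \right)} = A^{2}$
$z{\left(q \right)} = -1 + 3 q$ ($z{\left(q \right)} = \left(\left(q^{2} + 3 q\right) - 1\right) - q^{2} = \left(-1 + q^{2} + 3 q\right) - q^{2} = -1 + 3 q$)
$D{\left(z{\left(-5 \right)},3 + 3 \right)} + 35 \cdot 13 = \left(-1 - \left(3 + 3\right)\right) + 35 \cdot 13 = \left(-1 - 6\right) + 455 = -7 + 455 = 448$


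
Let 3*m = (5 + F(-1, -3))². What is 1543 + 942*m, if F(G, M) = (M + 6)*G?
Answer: 2799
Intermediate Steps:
F(G, M) = G*(6 + M) (F(G, M) = (6 + M)*G = G*(6 + M))
m = 4/3 (m = (5 - (6 - 3))²/3 = (5 - 1*3)²/3 = (5 - 3)²/3 = (⅓)*2² = (⅓)*4 = 4/3 ≈ 1.3333)
1543 + 942*m = 1543 + 942*(4/3) = 1543 + 1256 = 2799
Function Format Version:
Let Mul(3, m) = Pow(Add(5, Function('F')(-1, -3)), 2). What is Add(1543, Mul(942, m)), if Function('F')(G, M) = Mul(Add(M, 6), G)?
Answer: 2799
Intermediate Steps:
Function('F')(G, M) = Mul(G, Add(6, M)) (Function('F')(G, M) = Mul(Add(6, M), G) = Mul(G, Add(6, M)))
m = Rational(4, 3) (m = Mul(Rational(1, 3), Pow(Add(5, Mul(-1, Add(6, -3))), 2)) = Mul(Rational(1, 3), Pow(Add(5, Mul(-1, 3)), 2)) = Mul(Rational(1, 3), Pow(Add(5, -3), 2)) = Mul(Rational(1, 3), Pow(2, 2)) = Mul(Rational(1, 3), 4) = Rational(4, 3) ≈ 1.3333)
Add(1543, Mul(942, m)) = Add(1543, Mul(942, Rational(4, 3))) = Add(1543, 1256) = 2799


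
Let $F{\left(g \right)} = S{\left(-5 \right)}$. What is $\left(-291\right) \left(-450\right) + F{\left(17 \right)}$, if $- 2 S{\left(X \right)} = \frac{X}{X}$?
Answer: $\frac{261899}{2} \approx 1.3095 \cdot 10^{5}$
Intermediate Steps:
$S{\left(X \right)} = - \frac{1}{2}$ ($S{\left(X \right)} = - \frac{X \frac{1}{X}}{2} = \left(- \frac{1}{2}\right) 1 = - \frac{1}{2}$)
$F{\left(g \right)} = - \frac{1}{2}$
$\left(-291\right) \left(-450\right) + F{\left(17 \right)} = \left(-291\right) \left(-450\right) - \frac{1}{2} = 130950 - \frac{1}{2} = \frac{261899}{2}$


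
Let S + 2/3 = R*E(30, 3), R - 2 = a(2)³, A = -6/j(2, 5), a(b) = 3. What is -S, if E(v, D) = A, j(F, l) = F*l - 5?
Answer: 532/15 ≈ 35.467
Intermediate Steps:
j(F, l) = -5 + F*l
A = -6/5 (A = -6/(-5 + 2*5) = -6/(-5 + 10) = -6/5 ≈ -1.2000)
E(v, D) = -6/5
R = 29 (R = 2 + 3³ = 2 + 27 = 29)
S = -532/15 (S = -⅔ + 29*(-6/5) = -⅔ - 174/5 = -532/15 ≈ -35.467)
-S = -1*(-532/15) = 532/15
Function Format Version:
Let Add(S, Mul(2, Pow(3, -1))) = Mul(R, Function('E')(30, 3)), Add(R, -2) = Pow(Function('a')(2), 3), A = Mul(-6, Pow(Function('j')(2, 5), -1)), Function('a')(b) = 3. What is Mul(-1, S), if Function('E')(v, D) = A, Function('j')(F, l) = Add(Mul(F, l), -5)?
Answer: Rational(532, 15) ≈ 35.467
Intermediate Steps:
Function('j')(F, l) = Add(-5, Mul(F, l))
A = Rational(-6, 5) (A = Mul(-6, Pow(Add(-5, Mul(2, 5)), -1)) = Mul(-6, Pow(Add(-5, 10), -1)) = Mul(-6, Pow(5, -1)) = Mul(-6, Rational(1, 5)) = Rational(-6, 5) ≈ -1.2000)
Function('E')(v, D) = Rational(-6, 5)
R = 29 (R = Add(2, Pow(3, 3)) = Add(2, 27) = 29)
S = Rational(-532, 15) (S = Add(Rational(-2, 3), Mul(29, Rational(-6, 5))) = Add(Rational(-2, 3), Rational(-174, 5)) = Rational(-532, 15) ≈ -35.467)
Mul(-1, S) = Mul(-1, Rational(-532, 15)) = Rational(532, 15)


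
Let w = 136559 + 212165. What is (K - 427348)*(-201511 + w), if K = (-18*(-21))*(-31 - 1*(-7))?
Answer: -64246697460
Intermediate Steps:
K = -9072 (K = 378*(-31 + 7) = 378*(-24) = -9072)
w = 348724
(K - 427348)*(-201511 + w) = (-9072 - 427348)*(-201511 + 348724) = -436420*147213 = -64246697460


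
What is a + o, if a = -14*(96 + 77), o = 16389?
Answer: 13967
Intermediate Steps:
a = -2422 (a = -14*173 = -2422)
a + o = -2422 + 16389 = 13967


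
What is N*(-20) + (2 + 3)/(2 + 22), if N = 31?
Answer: -14875/24 ≈ -619.79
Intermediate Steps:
N*(-20) + (2 + 3)/(2 + 22) = 31*(-20) + (2 + 3)/(2 + 22) = -620 + 5/24 = -14875/24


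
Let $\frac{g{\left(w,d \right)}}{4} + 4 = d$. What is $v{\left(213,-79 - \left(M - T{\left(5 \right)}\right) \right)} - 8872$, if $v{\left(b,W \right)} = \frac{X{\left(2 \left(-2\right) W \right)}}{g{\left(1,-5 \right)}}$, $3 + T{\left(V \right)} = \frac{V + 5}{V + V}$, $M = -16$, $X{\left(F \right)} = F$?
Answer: $- \frac{79913}{9} \approx -8879.2$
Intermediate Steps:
$g{\left(w,d \right)} = -16 + 4 d$
$T{\left(V \right)} = -3 + \frac{5 + V}{2 V}$ ($T{\left(V \right)} = -3 + \frac{V + 5}{V + V} = -3 + \frac{5 + V}{2 V}$)
$v{\left(b,W \right)} = \frac{W}{9}$ ($v{\left(b,W \right)} = \frac{2 \left(-2\right) W}{-16 + 4 \left(-5\right)} = \frac{\left(-4\right) W}{-16 - 20} = \frac{\left(-4\right) W}{-36} = - 4 W \left(- \frac{1}{36}\right) = \frac{W}{9}$)
$v{\left(213,-79 - \left(M - T{\left(5 \right)}\right) \right)} - 8872 = \frac{-79 + \left(\frac{5 \left(1 - 5\right)}{2 \cdot 5} - -16\right)}{9} - 8872 = \frac{-79 + \left(\frac{5}{2} \cdot \frac{1}{5} \left(1 - 5\right) + 16\right)}{9} - 8872 = \frac{-79 + \left(\frac{5}{2} \cdot \frac{1}{5} \left(-4\right) + 16\right)}{9} - 8872 = \frac{-79 + \left(-2 + 16\right)}{9} - 8872 = \frac{-79 + 14}{9} - 8872 = \frac{1}{9} \left(-65\right) - 8872 = - \frac{65}{9} - 8872 = - \frac{79913}{9}$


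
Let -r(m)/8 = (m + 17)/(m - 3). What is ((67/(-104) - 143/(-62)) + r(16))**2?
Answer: 3613572769/10394176 ≈ 347.65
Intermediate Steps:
r(m) = -8*(17 + m)/(-3 + m) (r(m) = -8*(m + 17)/(m - 3) = -8*(17 + m)/(-3 + m))
((67/(-104) - 143/(-62)) + r(16))**2 = ((67/(-104) - 143/(-62)) + 8*(-17 - 1*16)/(-3 + 16))**2 = ((67*(-1/104) - 143*(-1/62)) + 8*(-17 - 16)/13)**2 = ((-67/104 + 143/62) + 8*(1/13)*(-33))**2 = (5359/3224 - 264/13)**2 = (-60113/3224)**2 = 3613572769/10394176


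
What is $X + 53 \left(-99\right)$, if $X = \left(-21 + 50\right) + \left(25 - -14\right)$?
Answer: $-5179$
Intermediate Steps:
$X = 68$ ($X = 29 + \left(25 + 14\right) = 29 + 39 = 68$)
$X + 53 \left(-99\right) = 68 + 53 \left(-99\right) = 68 - 5247 = -5179$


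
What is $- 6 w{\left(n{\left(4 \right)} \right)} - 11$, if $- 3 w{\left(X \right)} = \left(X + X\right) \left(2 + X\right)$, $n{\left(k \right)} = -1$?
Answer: $-15$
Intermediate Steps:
$w{\left(X \right)} = - \frac{2 X \left(2 + X\right)}{3}$ ($w{\left(X \right)} = - \frac{\left(X + X\right) \left(2 + X\right)}{3} = - \frac{2 X \left(2 + X\right)}{3}$)
$- 6 w{\left(n{\left(4 \right)} \right)} - 11 = - 6 \left(\left(- \frac{2}{3}\right) \left(-1\right) \left(2 - 1\right)\right) - 11 = - 6 \left(\left(- \frac{2}{3}\right) \left(-1\right) 1\right) - 11 = \left(-6\right) \frac{2}{3} - 11 = -4 - 11 = -15$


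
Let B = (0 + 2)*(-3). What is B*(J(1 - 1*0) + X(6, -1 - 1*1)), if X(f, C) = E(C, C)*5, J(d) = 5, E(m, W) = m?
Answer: 30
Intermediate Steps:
X(f, C) = 5*C (X(f, C) = C*5 = 5*C)
B = -6 (B = 2*(-3) = -6)
B*(J(1 - 1*0) + X(6, -1 - 1*1)) = -6*(5 + 5*(-1 - 1*1)) = -6*(5 + 5*(-1 - 1)) = -6*(5 + 5*(-2)) = -6*(5 - 10) = -6*(-5) = 30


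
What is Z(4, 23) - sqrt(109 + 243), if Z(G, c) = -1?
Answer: -1 - 4*sqrt(22) ≈ -19.762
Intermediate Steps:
Z(4, 23) - sqrt(109 + 243) = -1 - sqrt(109 + 243) = -1 - sqrt(352) = -1 - 4*sqrt(22)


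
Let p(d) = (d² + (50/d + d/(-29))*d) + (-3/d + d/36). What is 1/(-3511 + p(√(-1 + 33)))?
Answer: -7477186464/25647522769967 + 575244*√2/25647522769967 ≈ -0.00029150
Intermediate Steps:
p(d) = d² - 3/d + d/36 + d*(50/d - d/29) (p(d) = (d² + (50/d + d*(-1/29))*d) + (-3/d + d*(1/36)) = (d² + (50/d - d/29)*d) + (-3/d + d/36) = (d² + d*(50/d - d/29)) + (-3/d + d/36) = d² - 3/d + d/36 + d*(50/d - d/29))
1/(-3511 + p(√(-1 + 33))) = 1/(-3511 + (50 - 3/√(-1 + 33) + √(-1 + 33)/36 + 28*(√(-1 + 33))²/29)) = 1/(-3511 + (50 - 3*√2/8 + √32/36 + 28*(√32)²/29)) = 1/(-3511 + (50 - 3*√2/8 + (4*√2)/36 + 28*(4*√2)²/29)) = 1/(-3511 + (50 - 3*√2/8 + √2/9 + (28/29)*32)) = 1/(-3511 + (50 - 3*√2/8 + √2/9 + 896/29)) = 1/(-3511 + (2346/29 - 19*√2/72)) = 1/(-99473/29 - 19*√2/72)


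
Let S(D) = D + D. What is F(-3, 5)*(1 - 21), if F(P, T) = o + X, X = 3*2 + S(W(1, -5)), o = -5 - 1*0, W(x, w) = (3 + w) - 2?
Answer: 140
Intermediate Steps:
W(x, w) = 1 + w
S(D) = 2*D
o = -5 (o = -5 + 0 = -5)
X = -2 (X = 3*2 + 2*(1 - 5) = 6 + 2*(-4) = 6 - 8 = -2)
F(P, T) = -7 (F(P, T) = -5 - 2 = -7)
F(-3, 5)*(1 - 21) = -7*(1 - 21) = -7*(-20) = 140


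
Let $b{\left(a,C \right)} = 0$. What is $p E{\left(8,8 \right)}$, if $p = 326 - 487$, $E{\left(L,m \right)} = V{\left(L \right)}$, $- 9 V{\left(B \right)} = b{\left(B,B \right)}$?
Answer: $0$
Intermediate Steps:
$V{\left(B \right)} = 0$ ($V{\left(B \right)} = \left(- \frac{1}{9}\right) 0 = 0$)
$E{\left(L,m \right)} = 0$
$p = -161$
$p E{\left(8,8 \right)} = \left(-161\right) 0 = 0$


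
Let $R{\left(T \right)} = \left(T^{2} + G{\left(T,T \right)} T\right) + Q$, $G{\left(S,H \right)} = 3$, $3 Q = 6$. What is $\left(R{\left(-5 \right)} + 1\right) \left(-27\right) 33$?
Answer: $-11583$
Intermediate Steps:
$Q = 2$ ($Q = \frac{1}{3} \cdot 6 = 2$)
$R{\left(T \right)} = 2 + T^{2} + 3 T$ ($R{\left(T \right)} = \left(T^{2} + 3 T\right) + 2 = 2 + T^{2} + 3 T$)
$\left(R{\left(-5 \right)} + 1\right) \left(-27\right) 33 = \left(\left(2 + \left(-5\right)^{2} + 3 \left(-5\right)\right) + 1\right) \left(-27\right) 33 = \left(\left(2 + 25 - 15\right) + 1\right) \left(-27\right) 33 = \left(12 + 1\right) \left(-27\right) 33 = 13 \left(-27\right) 33 = \left(-351\right) 33 = -11583$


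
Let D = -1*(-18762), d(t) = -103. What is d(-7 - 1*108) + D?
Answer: 18659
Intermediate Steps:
D = 18762
d(-7 - 1*108) + D = -103 + 18762 = 18659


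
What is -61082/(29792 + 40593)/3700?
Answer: -4363/18601750 ≈ -0.00023455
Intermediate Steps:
-61082/(29792 + 40593)/3700 = -61082/70385*(1/3700) = -61082*1/70385*(1/3700) = -8726/10055*1/3700 = -4363/18601750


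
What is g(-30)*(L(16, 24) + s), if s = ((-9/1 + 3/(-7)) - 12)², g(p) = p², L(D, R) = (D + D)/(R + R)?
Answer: 20279400/49 ≈ 4.1387e+5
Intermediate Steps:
L(D, R) = D/R (L(D, R) = (2*D)/((2*R)) = (2*D)*(1/(2*R)) = D/R)
s = 22500/49 (s = ((-9*1 + 3*(-⅐)) - 12)² = ((-9 - 3/7) - 12)² = (-66/7 - 12)² = (-150/7)² = 22500/49 ≈ 459.18)
g(-30)*(L(16, 24) + s) = (-30)²*(16/24 + 22500/49) = 900*(16*(1/24) + 22500/49) = 900*(⅔ + 22500/49) = 900*(67598/147) = 20279400/49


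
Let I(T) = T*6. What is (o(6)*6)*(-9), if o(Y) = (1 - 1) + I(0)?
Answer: 0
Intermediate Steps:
I(T) = 6*T
o(Y) = 0 (o(Y) = (1 - 1) + 6*0 = 0 + 0 = 0)
(o(6)*6)*(-9) = (0*6)*(-9) = 0*(-9) = 0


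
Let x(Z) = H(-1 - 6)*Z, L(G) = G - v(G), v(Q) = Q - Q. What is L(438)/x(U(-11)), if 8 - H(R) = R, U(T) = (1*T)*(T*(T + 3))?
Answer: -73/2420 ≈ -0.030165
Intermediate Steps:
v(Q) = 0
U(T) = T²*(3 + T) (U(T) = T*(T*(3 + T)) = T²*(3 + T))
H(R) = 8 - R
L(G) = G (L(G) = G - 1*0 = G + 0 = G)
x(Z) = 15*Z (x(Z) = (8 - (-1 - 6))*Z = (8 - 1*(-7))*Z = (8 + 7)*Z = 15*Z)
L(438)/x(U(-11)) = 438/((15*((-11)²*(3 - 11)))) = 438/((15*(121*(-8)))) = 438/((15*(-968))) = 438/(-14520) = 438*(-1/14520) = -73/2420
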